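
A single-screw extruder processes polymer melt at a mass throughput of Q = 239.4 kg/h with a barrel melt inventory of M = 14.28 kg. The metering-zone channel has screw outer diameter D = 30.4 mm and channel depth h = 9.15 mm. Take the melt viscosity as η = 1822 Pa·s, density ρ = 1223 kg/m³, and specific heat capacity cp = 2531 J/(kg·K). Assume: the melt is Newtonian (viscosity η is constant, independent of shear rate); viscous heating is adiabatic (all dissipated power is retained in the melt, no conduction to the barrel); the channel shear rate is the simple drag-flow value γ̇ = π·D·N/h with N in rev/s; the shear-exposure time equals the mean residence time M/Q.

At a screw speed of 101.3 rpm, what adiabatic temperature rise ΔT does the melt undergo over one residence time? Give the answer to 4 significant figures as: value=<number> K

Throughput in SI: Q_s = 239.4 kg/h ÷ 3600 s/h = 0.0665 kg/s
t_res = M / Q_s = 14.28 ÷ 0.0665 = 214.737 s
Geometry in metres: D = 30.4 mm → 0.0304 m, h = 9.15 mm → 0.00915 m; screw speed N = 101.3 rpm = 1.68833 rev/s
γ̇ = π·D·N / h = π · 0.0304 · 1.68833 / 0.00915 = 17.6222 s⁻¹
ΔT = η·γ̇²·t_res/(ρ·cp) = [1822 × 17.6222² × 214.737] / [1223 × 2531] = 39.2516 K

value=39.25 K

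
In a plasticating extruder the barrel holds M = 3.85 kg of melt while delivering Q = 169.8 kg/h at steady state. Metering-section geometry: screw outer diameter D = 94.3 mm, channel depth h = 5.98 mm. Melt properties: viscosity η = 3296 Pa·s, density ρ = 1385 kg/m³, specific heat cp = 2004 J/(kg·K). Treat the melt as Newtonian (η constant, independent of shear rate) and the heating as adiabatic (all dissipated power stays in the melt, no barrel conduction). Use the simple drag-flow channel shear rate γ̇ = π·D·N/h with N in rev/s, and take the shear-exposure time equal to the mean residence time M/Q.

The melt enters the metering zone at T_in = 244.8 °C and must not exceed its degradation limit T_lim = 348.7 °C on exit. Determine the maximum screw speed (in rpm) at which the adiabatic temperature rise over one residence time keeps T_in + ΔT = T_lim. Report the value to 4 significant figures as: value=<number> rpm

value=39.65 rpm

Convert throughput: Q = 169.8 kg/h = 169.8/3600 = 0.0471667 kg/s
Mean residence time: t_res = M/Q_s = 3.85 kg / 0.0471667 kg/s = 81.6254 s
Convert to metres: D = 0.0943 m, h = 0.00598 m
ΔT_a = T_lim − T_in = 348.7 − 244.8 = 103.9 K
Invert ΔT = ηγ̇²t_res/(ρcp) for γ̇: γ̇_max² = ΔT_a ρ cp / (η t_res) = 103.9·1385·2004 / (3296·81.6254) = 1071.89 s⁻²
Take the square root: γ̇_max = √(1071.89) = 32.7397 s⁻¹
Solve γ̇ = πDN/h for N: N_max = γ̇_max·h/(π·D) = 32.7397 × 0.00598 / (π × 0.0943) = 0.660868 rev/s = 39.6521 rpm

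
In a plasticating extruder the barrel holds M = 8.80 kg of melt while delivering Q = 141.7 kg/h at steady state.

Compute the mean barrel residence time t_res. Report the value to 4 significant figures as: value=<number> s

value=223.6 s

Convert throughput: Q = 141.7 kg/h = 141.7/3600 = 0.0393611 kg/s
t_res = M / Q_s = 8.80 / 0.0393611 = 223.571 s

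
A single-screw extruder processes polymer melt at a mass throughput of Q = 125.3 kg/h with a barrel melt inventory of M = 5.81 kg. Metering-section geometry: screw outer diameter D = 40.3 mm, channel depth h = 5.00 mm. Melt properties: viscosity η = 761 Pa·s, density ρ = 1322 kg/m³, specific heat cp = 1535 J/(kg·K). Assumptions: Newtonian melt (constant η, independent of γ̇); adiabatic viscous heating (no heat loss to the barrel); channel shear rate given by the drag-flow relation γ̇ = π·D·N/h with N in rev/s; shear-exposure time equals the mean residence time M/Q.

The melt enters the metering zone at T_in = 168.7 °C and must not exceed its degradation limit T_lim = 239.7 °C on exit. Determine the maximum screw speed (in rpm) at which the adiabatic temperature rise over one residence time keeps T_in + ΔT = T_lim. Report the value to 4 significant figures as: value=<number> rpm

Throughput in SI: Q_s = 125.3 kg/h ÷ 3600 s/h = 0.0348056 kg/s
Mean residence time: t_res = M/Q_s = 5.81 kg / 0.0348056 kg/s = 166.927 s
D = 40.3 mm = 0.0403 m;  h = 5.00 mm = 0.005 m
ΔT_a = T_lim − T_in = 239.7 °C − 168.7 °C = 71 K
Invert ΔT = ηγ̇²t_res/(ρcp) for γ̇: γ̇_max² = ΔT_a ρ cp / (η t_res) = 71·1322·1535 / (761·166.927) = 1134.19 s⁻²
γ̇_max = sqrt(1134.19) = 33.6777 s⁻¹
N_max = γ̇_max·h / (π·D) = 33.6777 · 0.005 / (π · 0.0403) = 1.33002 rev/s = 79.8012 rpm

value=79.80 rpm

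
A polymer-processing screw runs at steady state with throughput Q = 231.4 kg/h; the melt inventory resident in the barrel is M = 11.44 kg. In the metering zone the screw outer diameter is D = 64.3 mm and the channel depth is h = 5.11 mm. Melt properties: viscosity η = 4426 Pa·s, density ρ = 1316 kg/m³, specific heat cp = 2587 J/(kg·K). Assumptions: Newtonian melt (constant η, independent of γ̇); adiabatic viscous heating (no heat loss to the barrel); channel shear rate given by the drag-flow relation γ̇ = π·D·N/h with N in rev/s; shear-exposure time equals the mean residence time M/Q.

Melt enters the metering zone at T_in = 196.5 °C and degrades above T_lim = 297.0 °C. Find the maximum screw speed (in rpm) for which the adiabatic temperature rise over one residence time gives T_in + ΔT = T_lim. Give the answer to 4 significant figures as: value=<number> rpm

Q_s = Q / 3600 = 231.4 / 3600 = 0.0642778 kg/s
t_res = M / Q_s = 11.44 ÷ 0.0642778 = 177.978 s
Convert to metres: D = 0.0643 m, h = 0.00511 m
Allowable rise: ΔT_a = T_lim − T_in = 297.0 − 196.5 = 100.5 K
γ̇_max² = ΔT_a·ρ·cp/(η·t_res) = 100.5·1316·2587/(4426·177.978) = 434.352 s⁻²
γ̇_max = √434.352 = 20.8411 s⁻¹
N_max = γ̇_max·h / (π·D) = 20.8411 · 0.00511 / (π · 0.0643) = 0.527207 rev/s = 31.6324 rpm

value=31.63 rpm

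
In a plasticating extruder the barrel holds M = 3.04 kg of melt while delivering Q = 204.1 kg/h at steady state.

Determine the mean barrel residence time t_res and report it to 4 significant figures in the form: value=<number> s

Throughput in SI: Q_s = 204.1 kg/h ÷ 3600 s/h = 0.0566944 kg/s
t_res = M / Q_s = 3.04 / 0.0566944 = 53.6208 s

value=53.62 s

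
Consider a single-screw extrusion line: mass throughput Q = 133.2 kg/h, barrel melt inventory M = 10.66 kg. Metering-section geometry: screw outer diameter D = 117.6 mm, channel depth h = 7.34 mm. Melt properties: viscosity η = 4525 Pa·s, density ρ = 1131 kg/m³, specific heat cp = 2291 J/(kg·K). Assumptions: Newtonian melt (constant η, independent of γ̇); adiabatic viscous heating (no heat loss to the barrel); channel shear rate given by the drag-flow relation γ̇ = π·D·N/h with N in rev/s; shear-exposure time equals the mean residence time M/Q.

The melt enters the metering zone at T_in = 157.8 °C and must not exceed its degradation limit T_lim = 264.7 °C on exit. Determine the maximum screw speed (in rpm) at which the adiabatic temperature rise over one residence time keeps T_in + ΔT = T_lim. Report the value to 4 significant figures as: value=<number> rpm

value=17.38 rpm

Q_s = Q / 3600 = 133.2 / 3600 = 0.037 kg/s
t_res = M / Q_s = 10.66 / 0.037 = 288.108 s
Geometry in SI: D = 117.6 mm → 0.1176 m, h = 7.34 mm → 0.00734 m
Allowable rise: ΔT_a = T_lim − T_in = 264.7 − 157.8 = 106.9 K
γ̇_max² = ΔT_a·ρ·cp / (η·t_res) = [106.9 × 1131 × 2291] / [4525 × 288.108] = 212.467 s⁻²
Take the square root: γ̇_max = √(212.467) = 14.5762 s⁻¹
N_max = γ̇_max·h / (π·D) = 14.5762 · 0.00734 / (π · 0.1176) = 0.289591 rev/s = 17.3754 rpm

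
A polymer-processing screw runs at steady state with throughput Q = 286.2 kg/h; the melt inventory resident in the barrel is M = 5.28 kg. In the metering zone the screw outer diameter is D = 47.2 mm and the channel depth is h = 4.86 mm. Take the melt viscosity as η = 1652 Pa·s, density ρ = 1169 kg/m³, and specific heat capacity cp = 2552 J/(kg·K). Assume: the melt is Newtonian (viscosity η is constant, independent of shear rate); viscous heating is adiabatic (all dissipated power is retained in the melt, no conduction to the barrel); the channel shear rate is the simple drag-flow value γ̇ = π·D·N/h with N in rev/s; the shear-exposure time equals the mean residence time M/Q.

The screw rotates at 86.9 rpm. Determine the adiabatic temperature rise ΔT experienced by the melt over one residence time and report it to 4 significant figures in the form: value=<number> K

Throughput in SI: Q_s = 286.2 kg/h ÷ 3600 s/h = 0.0795 kg/s
Mean residence time: t_res = M/Q_s = 5.28 kg / 0.0795 kg/s = 66.4151 s
Geometry in metres: D = 47.2 mm → 0.0472 m, h = 4.86 mm → 0.00486 m; screw speed N = 86.9 rpm = 1.44833 rev/s
Shear rate: γ̇ = πDN/h = π·0.0472·1.44833/0.00486 = 44.19 s⁻¹
Adiabatic rise: ΔT = η γ̇² t_res / (ρ cp) = 1652·(44.19)²·66.4151 / (1169·2552) = 71.8174 K

value=71.82 K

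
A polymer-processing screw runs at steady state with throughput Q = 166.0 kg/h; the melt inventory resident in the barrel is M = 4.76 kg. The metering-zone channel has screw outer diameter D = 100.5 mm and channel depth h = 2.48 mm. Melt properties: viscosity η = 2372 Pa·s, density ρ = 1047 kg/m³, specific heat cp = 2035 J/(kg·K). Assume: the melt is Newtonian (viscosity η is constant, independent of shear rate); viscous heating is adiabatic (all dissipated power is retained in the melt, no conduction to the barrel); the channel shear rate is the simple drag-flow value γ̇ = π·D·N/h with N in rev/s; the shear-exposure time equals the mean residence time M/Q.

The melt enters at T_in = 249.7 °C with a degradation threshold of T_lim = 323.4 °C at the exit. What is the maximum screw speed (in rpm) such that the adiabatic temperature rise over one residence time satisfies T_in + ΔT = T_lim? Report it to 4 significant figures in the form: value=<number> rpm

value=11.93 rpm

Convert throughput: Q = 166.0 kg/h = 166.0/3600 = 0.0461111 kg/s
t_res = M / Q_s = 4.76 / 0.0461111 = 103.229 s
D = 100.5 mm = 0.1005 m;  h = 2.48 mm = 0.00248 m
ΔT_a = T_lim − T_in = 323.4 °C − 249.7 °C = 73.7 K
γ̇_max² = ΔT_a·ρ·cp / (η·t_res) = [73.7 × 1047 × 2035] / [2372 × 103.229] = 641.302 s⁻²
γ̇_max = √641.302 = 25.3239 s⁻¹
N_max = γ̇_max·h / (π·D) = 25.3239 · 0.00248 / (π · 0.1005) = 0.198915 rev/s = 11.9349 rpm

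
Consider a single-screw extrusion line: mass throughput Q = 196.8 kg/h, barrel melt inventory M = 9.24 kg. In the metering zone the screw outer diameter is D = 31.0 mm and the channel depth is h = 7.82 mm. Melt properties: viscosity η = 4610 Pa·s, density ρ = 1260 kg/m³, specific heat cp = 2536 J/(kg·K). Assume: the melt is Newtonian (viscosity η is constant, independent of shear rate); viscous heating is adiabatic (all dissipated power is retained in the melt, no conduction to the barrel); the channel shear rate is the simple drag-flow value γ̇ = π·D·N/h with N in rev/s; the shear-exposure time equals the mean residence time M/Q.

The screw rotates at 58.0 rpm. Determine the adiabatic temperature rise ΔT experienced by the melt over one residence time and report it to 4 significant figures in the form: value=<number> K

value=35.34 K

Throughput in SI: Q_s = 196.8 kg/h ÷ 3600 s/h = 0.0546667 kg/s
t_res = M / Q_s = 9.24 / 0.0546667 = 169.024 s
Geometry in metres: D = 31.0 mm → 0.031 m, h = 7.82 mm → 0.00782 m; screw speed N = 58.0 rpm = 0.966667 rev/s
Shear rate: γ̇ = πDN/h = π·0.031·0.966667/0.00782 = 12.0388 s⁻¹
Adiabatic rise: ΔT = η γ̇² t_res / (ρ cp) = 4610·(12.0388)²·169.024 / (1260·2536) = 35.3422 K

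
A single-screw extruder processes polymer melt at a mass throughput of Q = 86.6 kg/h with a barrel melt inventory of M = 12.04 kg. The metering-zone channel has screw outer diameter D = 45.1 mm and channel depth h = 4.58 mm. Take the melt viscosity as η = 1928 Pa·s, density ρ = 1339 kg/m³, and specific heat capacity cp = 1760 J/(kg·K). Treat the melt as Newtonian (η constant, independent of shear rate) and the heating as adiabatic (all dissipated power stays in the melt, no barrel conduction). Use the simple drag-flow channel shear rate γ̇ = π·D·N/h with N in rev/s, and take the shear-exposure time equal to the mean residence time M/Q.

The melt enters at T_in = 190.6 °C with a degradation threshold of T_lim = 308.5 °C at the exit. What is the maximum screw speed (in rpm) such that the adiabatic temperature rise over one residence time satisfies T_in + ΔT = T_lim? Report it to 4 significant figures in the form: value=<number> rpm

value=32.91 rpm

Q_s = Q / 3600 = 86.6 / 3600 = 0.0240556 kg/s
Mean residence time: t_res = M/Q_s = 12.04 kg / 0.0240556 kg/s = 500.508 s
Geometry in SI: D = 45.1 mm → 0.0451 m, h = 4.58 mm → 0.00458 m
Allowable rise: ΔT_a = T_lim − T_in = 308.5 − 190.6 = 117.9 K
γ̇_max² = ΔT_a·ρ·cp/(η·t_res) = 117.9·1339·1760/(1928·500.508) = 287.931 s⁻²
γ̇_max = √287.931 = 16.9685 s⁻¹
N_max = γ̇_max h / (πD) = 16.9685·0.00458/(π·0.0451) = 0.548509 rev/s → ×60 = 32.9105 rpm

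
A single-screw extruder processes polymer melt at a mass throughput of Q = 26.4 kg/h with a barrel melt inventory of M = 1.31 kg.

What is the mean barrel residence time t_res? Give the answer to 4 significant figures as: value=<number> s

value=178.6 s

Convert throughput: Q = 26.4 kg/h = 26.4/3600 = 0.00733333 kg/s
t_res = M / Q_s = 1.31 ÷ 0.00733333 = 178.636 s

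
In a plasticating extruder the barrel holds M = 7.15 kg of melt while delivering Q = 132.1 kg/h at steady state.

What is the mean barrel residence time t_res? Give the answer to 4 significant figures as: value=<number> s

Throughput in SI: Q_s = 132.1 kg/h ÷ 3600 s/h = 0.0366944 kg/s
Mean residence time: t_res = M/Q_s = 7.15 kg / 0.0366944 kg/s = 194.852 s

value=194.9 s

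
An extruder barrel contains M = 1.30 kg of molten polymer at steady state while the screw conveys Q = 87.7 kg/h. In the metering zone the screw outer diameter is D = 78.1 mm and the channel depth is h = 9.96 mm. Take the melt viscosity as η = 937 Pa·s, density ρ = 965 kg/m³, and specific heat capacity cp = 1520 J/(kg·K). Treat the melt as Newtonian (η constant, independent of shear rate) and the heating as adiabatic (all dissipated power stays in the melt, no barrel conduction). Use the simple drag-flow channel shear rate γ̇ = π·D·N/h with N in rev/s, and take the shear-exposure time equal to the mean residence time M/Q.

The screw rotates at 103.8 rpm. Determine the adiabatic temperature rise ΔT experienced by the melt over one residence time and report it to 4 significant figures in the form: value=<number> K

value=61.91 K

Convert throughput: Q = 87.7 kg/h = 87.7/3600 = 0.0243611 kg/s
Mean residence time: t_res = M/Q_s = 1.30 kg / 0.0243611 kg/s = 53.3637 s
Geometry in metres: D = 78.1 mm → 0.0781 m, h = 9.96 mm → 0.00996 m; screw speed N = 103.8 rpm = 1.73 rev/s
Shear rate: γ̇ = πDN/h = π·0.0781·1.73/0.00996 = 42.6175 s⁻¹
ΔT = η·γ̇²·t_res/(ρ·cp) = [937 × 42.6175² × 53.3637] / [965 × 1520] = 61.9142 K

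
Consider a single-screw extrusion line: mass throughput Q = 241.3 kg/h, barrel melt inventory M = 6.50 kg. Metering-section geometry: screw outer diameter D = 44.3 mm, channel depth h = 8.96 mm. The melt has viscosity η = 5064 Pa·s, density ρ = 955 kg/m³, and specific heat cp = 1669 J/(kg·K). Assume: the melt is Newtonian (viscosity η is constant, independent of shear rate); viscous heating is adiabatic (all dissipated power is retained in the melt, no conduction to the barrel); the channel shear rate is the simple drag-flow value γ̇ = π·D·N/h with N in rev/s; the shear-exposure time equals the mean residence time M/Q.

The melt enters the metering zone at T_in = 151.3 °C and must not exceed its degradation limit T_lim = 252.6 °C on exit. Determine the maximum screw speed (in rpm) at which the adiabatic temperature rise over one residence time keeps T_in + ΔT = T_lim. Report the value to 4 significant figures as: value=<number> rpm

Q_s = Q / 3600 = 241.3 / 3600 = 0.0670278 kg/s
Mean residence time: t_res = M/Q_s = 6.50 kg / 0.0670278 kg/s = 96.9747 s
Geometry in SI: D = 44.3 mm → 0.0443 m, h = 8.96 mm → 0.00896 m
ΔT_a = T_lim − T_in = 252.6 °C − 151.3 °C = 101.3 K
γ̇_max² = ΔT_a·ρ·cp / (η·t_res) = [101.3 × 955 × 1669] / [5064 × 96.9747] = 328.789 s⁻²
Take the square root: γ̇_max = √(328.789) = 18.1325 s⁻¹
N_max = γ̇_max·h / (π·D) = 18.1325 · 0.00896 / (π · 0.0443) = 1.16738 rev/s = 70.0429 rpm

value=70.04 rpm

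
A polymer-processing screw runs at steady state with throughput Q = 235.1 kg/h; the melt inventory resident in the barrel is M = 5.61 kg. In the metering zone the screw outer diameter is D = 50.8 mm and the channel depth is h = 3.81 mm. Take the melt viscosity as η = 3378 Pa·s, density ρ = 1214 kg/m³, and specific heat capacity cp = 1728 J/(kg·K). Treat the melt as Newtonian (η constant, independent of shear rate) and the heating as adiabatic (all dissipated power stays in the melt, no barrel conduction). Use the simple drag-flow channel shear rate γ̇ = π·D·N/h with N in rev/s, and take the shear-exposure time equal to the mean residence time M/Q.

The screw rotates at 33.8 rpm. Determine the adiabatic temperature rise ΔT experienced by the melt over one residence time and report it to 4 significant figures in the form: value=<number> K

value=77.02 K

Q_s = Q / 3600 = 235.1 / 3600 = 0.0653056 kg/s
Mean residence time: t_res = M/Q_s = 5.61 kg / 0.0653056 kg/s = 85.9039 s
D = 50.8 mm = 0.0508 m;  h = 3.81 mm = 0.00381 m;  N = 33.8 rpm / 60 = 0.563333 rev/s
Shear rate: γ̇ = πDN/h = π·0.0508·0.563333/0.00381 = 23.5969 s⁻¹
Adiabatic rise: ΔT = η γ̇² t_res / (ρ cp) = 3378·(23.5969)²·85.9039 / (1214·1728) = 77.0226 K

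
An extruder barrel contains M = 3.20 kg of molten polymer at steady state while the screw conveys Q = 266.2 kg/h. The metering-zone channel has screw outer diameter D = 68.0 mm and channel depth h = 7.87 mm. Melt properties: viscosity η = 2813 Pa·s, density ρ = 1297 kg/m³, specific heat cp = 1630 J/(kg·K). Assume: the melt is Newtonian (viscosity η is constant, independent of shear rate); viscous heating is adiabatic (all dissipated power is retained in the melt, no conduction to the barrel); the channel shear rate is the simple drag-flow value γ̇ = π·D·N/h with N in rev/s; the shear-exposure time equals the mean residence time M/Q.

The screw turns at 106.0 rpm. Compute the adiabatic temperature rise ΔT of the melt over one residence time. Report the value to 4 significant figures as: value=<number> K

value=132.4 K

Throughput in SI: Q_s = 266.2 kg/h ÷ 3600 s/h = 0.0739444 kg/s
t_res = M / Q_s = 3.20 / 0.0739444 = 43.2757 s
Geometry in metres: D = 68.0 mm → 0.068 m, h = 7.87 mm → 0.00787 m; screw speed N = 106.0 rpm = 1.76667 rev/s
γ̇ = π·D·N / h = π · 0.068 · 1.76667 / 0.00787 = 47.9555 s⁻¹
ΔT = η·γ̇²·t_res/(ρ·cp) = [2813 × 47.9555² × 43.2757] / [1297 × 1630] = 132.423 K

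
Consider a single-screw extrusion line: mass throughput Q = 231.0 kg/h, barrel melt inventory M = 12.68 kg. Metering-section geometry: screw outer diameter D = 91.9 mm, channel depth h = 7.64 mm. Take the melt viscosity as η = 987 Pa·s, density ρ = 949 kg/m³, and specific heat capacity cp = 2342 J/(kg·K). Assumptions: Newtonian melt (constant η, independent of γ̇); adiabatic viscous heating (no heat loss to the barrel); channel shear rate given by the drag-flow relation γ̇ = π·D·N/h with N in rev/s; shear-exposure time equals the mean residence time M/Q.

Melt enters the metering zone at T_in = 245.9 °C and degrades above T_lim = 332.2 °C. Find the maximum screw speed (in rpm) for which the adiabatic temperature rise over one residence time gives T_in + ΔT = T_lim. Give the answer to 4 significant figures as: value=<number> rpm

Convert throughput: Q = 231.0 kg/h = 231.0/3600 = 0.0641667 kg/s
t_res = M / Q_s = 12.68 / 0.0641667 = 197.61 s
D = 91.9 mm = 0.0919 m;  h = 7.64 mm = 0.00764 m
ΔT_a = T_lim − T_in = 332.2 − 245.9 = 86.3 K
Invert ΔT = ηγ̇²t_res/(ρcp) for γ̇: γ̇_max² = ΔT_a ρ cp / (η t_res) = 86.3·949·2342 / (987·197.61) = 983.415 s⁻²
γ̇_max = √983.415 = 31.3595 s⁻¹
N_max = γ̇_max·h / (π·D) = 31.3595 · 0.00764 / (π · 0.0919) = 0.829844 rev/s = 49.7906 rpm

value=49.79 rpm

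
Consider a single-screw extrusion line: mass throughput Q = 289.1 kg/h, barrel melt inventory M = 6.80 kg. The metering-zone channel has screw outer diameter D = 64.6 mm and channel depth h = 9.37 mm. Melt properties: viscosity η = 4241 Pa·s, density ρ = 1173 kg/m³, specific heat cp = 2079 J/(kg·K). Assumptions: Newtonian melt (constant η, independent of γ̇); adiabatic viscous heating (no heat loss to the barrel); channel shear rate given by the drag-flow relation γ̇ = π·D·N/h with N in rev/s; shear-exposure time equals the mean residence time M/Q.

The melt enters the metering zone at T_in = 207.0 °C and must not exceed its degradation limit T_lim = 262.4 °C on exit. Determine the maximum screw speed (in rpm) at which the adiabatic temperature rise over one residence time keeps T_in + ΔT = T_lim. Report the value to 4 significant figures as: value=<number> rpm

value=53.73 rpm

Convert throughput: Q = 289.1 kg/h = 289.1/3600 = 0.0803056 kg/s
t_res = M / Q_s = 6.80 / 0.0803056 = 84.6766 s
Geometry in SI: D = 64.6 mm → 0.0646 m, h = 9.37 mm → 0.00937 m
Allowable rise: ΔT_a = T_lim − T_in = 262.4 − 207.0 = 55.4 K
Invert ΔT = ηγ̇²t_res/(ρcp) for γ̇: γ̇_max² = ΔT_a ρ cp / (η t_res) = 55.4·1173·2079 / (4241·84.6766) = 376.21 s⁻²
γ̇_max = √376.21 = 19.3961 s⁻¹
N_max = γ̇_max·h / (π·D) = 19.3961 · 0.00937 / (π · 0.0646) = 0.895514 rev/s = 53.7309 rpm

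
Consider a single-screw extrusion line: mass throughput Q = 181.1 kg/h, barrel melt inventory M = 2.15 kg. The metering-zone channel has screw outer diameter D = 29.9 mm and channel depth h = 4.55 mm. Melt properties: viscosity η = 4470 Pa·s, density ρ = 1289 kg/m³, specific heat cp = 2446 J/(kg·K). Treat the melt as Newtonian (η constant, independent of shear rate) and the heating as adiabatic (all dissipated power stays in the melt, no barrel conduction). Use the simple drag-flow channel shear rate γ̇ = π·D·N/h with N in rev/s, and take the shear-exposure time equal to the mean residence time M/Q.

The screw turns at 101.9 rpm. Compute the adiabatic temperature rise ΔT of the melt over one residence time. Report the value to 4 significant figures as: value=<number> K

value=74.49 K

Throughput in SI: Q_s = 181.1 kg/h ÷ 3600 s/h = 0.0503056 kg/s
t_res = M / Q_s = 2.15 ÷ 0.0503056 = 42.7388 s
Convert to SI: D = 0.0299 m, h = 0.00455 m, N = 101.9/60 = 1.69833 rev/s
Shear rate: γ̇ = πDN/h = π·0.0299·1.69833/0.00455 = 35.0617 s⁻¹
ΔT = η·γ̇²·t_res/(ρ·cp) = [4470 × 35.0617² × 42.7388] / [1289 × 2446] = 74.4879 K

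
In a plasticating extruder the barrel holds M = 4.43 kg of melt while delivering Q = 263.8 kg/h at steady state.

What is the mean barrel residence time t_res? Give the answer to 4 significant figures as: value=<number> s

value=60.45 s

Throughput in SI: Q_s = 263.8 kg/h ÷ 3600 s/h = 0.0732778 kg/s
t_res = M / Q_s = 4.43 ÷ 0.0732778 = 60.4549 s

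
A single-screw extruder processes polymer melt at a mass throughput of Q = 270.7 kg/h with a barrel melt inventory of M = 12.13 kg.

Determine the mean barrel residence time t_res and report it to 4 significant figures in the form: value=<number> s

value=161.3 s

Convert throughput: Q = 270.7 kg/h = 270.7/3600 = 0.0751944 kg/s
Mean residence time: t_res = M/Q_s = 12.13 kg / 0.0751944 kg/s = 161.315 s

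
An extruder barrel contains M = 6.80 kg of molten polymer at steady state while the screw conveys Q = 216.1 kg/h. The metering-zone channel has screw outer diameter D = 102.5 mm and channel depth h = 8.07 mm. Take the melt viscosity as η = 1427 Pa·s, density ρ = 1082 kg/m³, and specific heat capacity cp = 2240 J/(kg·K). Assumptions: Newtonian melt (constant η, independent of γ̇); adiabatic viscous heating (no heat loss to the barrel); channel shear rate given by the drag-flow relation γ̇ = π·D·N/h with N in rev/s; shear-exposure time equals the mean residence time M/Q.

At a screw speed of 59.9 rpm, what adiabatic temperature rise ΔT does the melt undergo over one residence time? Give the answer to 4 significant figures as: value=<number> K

Convert throughput: Q = 216.1 kg/h = 216.1/3600 = 0.0600278 kg/s
t_res = M / Q_s = 6.80 / 0.0600278 = 113.281 s
Geometry in metres: D = 102.5 mm → 0.1025 m, h = 8.07 mm → 0.00807 m; screw speed N = 59.9 rpm = 0.998333 rev/s
γ̇ = π D N / h = (π)(0.1025)(0.998333) / 0.00807 = 39.836 s⁻¹
ΔT = η·γ̇²·t_res/(ρ·cp) = [1427 × 39.836² × 113.281] / [1082 × 2240] = 105.842 K

value=105.8 K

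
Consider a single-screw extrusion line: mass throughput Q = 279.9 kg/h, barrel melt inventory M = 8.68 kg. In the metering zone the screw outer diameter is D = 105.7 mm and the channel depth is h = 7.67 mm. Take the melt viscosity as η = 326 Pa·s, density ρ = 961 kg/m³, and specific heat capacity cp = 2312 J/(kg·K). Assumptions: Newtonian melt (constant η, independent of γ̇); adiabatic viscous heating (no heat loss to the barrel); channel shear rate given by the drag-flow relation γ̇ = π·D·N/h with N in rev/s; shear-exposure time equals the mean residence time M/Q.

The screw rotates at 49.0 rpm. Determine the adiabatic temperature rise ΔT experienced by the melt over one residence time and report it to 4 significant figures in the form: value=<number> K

value=20.48 K

Throughput in SI: Q_s = 279.9 kg/h ÷ 3600 s/h = 0.07775 kg/s
t_res = M / Q_s = 8.68 ÷ 0.07775 = 111.64 s
D = 105.7 mm = 0.1057 m;  h = 7.67 mm = 0.00767 m;  N = 49.0 rpm / 60 = 0.816667 rev/s
γ̇ = π·D·N / h = π · 0.1057 · 0.816667 / 0.00767 = 35.3569 s⁻¹
ΔT = η·γ̇²·t_res/(ρ·cp) = [326 × 35.3569² × 111.64] / [961 × 2312] = 20.4774 K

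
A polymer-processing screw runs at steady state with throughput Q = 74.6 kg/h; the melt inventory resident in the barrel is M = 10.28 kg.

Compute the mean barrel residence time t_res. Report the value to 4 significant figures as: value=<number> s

value=496.1 s

Throughput in SI: Q_s = 74.6 kg/h ÷ 3600 s/h = 0.0207222 kg/s
t_res = M / Q_s = 10.28 / 0.0207222 = 496.086 s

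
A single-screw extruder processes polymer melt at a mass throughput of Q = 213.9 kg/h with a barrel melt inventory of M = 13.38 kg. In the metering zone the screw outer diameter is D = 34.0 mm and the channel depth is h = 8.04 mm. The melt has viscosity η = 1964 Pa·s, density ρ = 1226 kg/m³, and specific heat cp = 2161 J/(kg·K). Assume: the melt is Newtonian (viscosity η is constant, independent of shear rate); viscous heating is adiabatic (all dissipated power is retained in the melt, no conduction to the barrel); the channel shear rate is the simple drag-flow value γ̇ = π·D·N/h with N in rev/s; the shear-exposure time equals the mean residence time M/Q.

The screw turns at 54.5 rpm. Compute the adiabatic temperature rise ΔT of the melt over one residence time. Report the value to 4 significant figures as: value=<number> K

Throughput in SI: Q_s = 213.9 kg/h ÷ 3600 s/h = 0.0594167 kg/s
t_res = M / Q_s = 13.38 / 0.0594167 = 225.189 s
D = 34.0 mm = 0.034 m;  h = 8.04 mm = 0.00804 m;  N = 54.5 rpm / 60 = 0.908333 rev/s
Shear rate: γ̇ = πDN/h = π·0.034·0.908333/0.00804 = 12.0675 s⁻¹
ΔT = η·γ̇²·t_res / (ρ·cp) = 1964 · (12.0675)² · 225.189 / (1226 · 2161) = 24.3097 K

value=24.31 K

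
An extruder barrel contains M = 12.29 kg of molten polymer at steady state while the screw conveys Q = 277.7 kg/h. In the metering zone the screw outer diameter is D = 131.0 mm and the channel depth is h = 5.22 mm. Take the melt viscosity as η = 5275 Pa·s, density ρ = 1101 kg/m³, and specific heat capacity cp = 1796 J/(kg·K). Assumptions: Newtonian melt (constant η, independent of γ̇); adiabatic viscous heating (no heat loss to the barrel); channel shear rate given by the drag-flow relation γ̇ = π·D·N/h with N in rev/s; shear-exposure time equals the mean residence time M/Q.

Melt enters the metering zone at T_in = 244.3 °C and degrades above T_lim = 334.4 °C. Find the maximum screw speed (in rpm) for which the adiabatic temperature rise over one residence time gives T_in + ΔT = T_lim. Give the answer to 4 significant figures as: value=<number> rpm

value=11.08 rpm

Throughput in SI: Q_s = 277.7 kg/h ÷ 3600 s/h = 0.0771389 kg/s
t_res = M / Q_s = 12.29 / 0.0771389 = 159.323 s
D = 131.0 mm = 0.131 m;  h = 5.22 mm = 0.00522 m
Allowable rise: ΔT_a = T_lim − T_in = 334.4 − 244.3 = 90.1 K
γ̇_max² = ΔT_a·ρ·cp/(η·t_res) = 90.1·1101·1796/(5275·159.323) = 211.991 s⁻²
γ̇_max = sqrt(211.991) = 14.5599 s⁻¹
Solve γ̇ = πDN/h for N: N_max = γ̇_max·h/(π·D) = 14.5599 × 0.00522 / (π × 0.131) = 0.184675 rev/s = 11.0805 rpm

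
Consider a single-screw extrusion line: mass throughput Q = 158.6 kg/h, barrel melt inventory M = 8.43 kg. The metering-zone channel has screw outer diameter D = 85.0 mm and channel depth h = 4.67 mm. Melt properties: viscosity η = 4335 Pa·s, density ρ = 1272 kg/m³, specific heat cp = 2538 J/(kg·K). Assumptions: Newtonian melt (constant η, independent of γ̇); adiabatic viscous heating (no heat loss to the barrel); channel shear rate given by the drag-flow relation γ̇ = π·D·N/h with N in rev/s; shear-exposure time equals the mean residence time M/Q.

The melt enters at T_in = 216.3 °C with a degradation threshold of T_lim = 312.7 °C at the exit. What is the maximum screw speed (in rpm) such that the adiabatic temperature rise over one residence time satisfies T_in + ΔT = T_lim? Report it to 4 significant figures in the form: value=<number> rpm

Convert throughput: Q = 158.6 kg/h = 158.6/3600 = 0.0440556 kg/s
Mean residence time: t_res = M/Q_s = 8.43 kg / 0.0440556 kg/s = 191.349 s
Convert to metres: D = 0.085 m, h = 0.00467 m
ΔT_a = T_lim − T_in = 312.7 − 216.3 = 96.4 K
γ̇_max² = ΔT_a·ρ·cp/(η·t_res) = 96.4·1272·2538/(4335·191.349) = 375.18 s⁻²
γ̇_max = sqrt(375.18) = 19.3696 s⁻¹
N_max = γ̇_max h / (πD) = 19.3696·0.00467/(π·0.085) = 0.338741 rev/s → ×60 = 20.3245 rpm

value=20.32 rpm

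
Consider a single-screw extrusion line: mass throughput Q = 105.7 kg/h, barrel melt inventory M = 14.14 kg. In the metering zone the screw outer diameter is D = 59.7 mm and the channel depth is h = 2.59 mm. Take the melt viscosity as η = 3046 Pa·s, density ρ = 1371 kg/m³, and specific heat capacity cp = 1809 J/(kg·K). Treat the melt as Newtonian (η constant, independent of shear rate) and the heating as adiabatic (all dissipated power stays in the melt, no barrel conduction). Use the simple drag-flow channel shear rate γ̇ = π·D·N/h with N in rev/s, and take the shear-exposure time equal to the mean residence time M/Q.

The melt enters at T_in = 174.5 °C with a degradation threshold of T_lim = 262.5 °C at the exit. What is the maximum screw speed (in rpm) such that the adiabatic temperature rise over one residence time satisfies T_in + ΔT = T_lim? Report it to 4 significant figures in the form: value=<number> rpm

Throughput in SI: Q_s = 105.7 kg/h ÷ 3600 s/h = 0.0293611 kg/s
t_res = M / Q_s = 14.14 ÷ 0.0293611 = 481.589 s
Convert to metres: D = 0.0597 m, h = 0.00259 m
ΔT_a = T_lim − T_in = 262.5 − 174.5 = 88 K
γ̇_max² = ΔT_a·ρ·cp / (η·t_res) = [88 × 1371 × 1809] / [3046 × 481.589] = 148.783 s⁻²
γ̇_max = √148.783 = 12.1976 s⁻¹
Solve γ̇ = πDN/h for N: N_max = γ̇_max·h/(π·D) = 12.1976 × 0.00259 / (π × 0.0597) = 0.168442 rev/s = 10.1065 rpm

value=10.11 rpm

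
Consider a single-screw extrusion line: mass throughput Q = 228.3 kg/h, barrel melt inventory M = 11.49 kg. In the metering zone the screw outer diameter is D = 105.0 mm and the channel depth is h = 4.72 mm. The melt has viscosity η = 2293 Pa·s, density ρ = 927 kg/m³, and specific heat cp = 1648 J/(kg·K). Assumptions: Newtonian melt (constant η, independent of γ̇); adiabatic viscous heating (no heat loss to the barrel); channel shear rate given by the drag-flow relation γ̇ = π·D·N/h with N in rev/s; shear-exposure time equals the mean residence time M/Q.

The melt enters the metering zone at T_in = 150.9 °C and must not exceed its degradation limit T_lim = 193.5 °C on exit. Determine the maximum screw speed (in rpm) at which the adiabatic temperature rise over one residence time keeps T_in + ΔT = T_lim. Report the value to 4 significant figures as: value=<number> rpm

Q_s = Q / 3600 = 228.3 / 3600 = 0.0634167 kg/s
t_res = M / Q_s = 11.49 / 0.0634167 = 181.183 s
Geometry in SI: D = 105.0 mm → 0.105 m, h = 4.72 mm → 0.00472 m
Allowable rise: ΔT_a = T_lim − T_in = 193.5 − 150.9 = 42.6 K
γ̇_max² = ΔT_a·ρ·cp/(η·t_res) = 42.6·927·1648/(2293·181.183) = 156.648 s⁻²
Take the square root: γ̇_max = √(156.648) = 12.5159 s⁻¹
N_max = γ̇_max h / (πD) = 12.5159·0.00472/(π·0.105) = 0.179088 rev/s → ×60 = 10.7453 rpm

value=10.75 rpm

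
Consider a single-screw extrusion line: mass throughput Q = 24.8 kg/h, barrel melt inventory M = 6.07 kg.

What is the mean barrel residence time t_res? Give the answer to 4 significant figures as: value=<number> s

Convert throughput: Q = 24.8 kg/h = 24.8/3600 = 0.00688889 kg/s
t_res = M / Q_s = 6.07 ÷ 0.00688889 = 881.129 s

value=881.1 s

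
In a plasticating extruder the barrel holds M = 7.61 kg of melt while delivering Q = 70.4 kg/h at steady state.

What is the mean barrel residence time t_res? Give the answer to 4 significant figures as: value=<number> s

Throughput in SI: Q_s = 70.4 kg/h ÷ 3600 s/h = 0.0195556 kg/s
t_res = M / Q_s = 7.61 / 0.0195556 = 389.148 s

value=389.1 s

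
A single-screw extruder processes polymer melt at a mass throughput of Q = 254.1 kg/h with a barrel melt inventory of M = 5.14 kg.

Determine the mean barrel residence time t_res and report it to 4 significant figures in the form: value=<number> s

Q_s = Q / 3600 = 254.1 / 3600 = 0.0705833 kg/s
t_res = M / Q_s = 5.14 / 0.0705833 = 72.8217 s

value=72.82 s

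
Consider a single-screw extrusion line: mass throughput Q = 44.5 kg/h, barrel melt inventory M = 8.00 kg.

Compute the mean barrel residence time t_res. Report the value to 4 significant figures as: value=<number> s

Convert throughput: Q = 44.5 kg/h = 44.5/3600 = 0.0123611 kg/s
t_res = M / Q_s = 8.00 ÷ 0.0123611 = 647.191 s

value=647.2 s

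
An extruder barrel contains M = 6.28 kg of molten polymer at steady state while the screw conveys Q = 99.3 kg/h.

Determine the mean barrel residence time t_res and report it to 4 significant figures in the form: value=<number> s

value=227.7 s

Q_s = Q / 3600 = 99.3 / 3600 = 0.0275833 kg/s
Mean residence time: t_res = M/Q_s = 6.28 kg / 0.0275833 kg/s = 227.674 s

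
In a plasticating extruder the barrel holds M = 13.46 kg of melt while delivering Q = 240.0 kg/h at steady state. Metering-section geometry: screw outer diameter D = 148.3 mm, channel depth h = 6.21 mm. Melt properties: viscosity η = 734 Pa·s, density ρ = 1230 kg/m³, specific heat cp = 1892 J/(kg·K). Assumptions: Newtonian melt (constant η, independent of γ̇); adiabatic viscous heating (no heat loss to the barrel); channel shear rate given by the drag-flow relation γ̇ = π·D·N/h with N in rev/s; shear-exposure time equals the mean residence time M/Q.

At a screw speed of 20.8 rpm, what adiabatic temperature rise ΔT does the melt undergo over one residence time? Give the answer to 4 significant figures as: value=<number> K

Throughput in SI: Q_s = 240.0 kg/h ÷ 3600 s/h = 0.0666667 kg/s
t_res = M / Q_s = 13.46 / 0.0666667 = 201.9 s
D = 148.3 mm = 0.1483 m;  h = 6.21 mm = 0.00621 m;  N = 20.8 rpm / 60 = 0.346667 rev/s
γ̇ = π D N / h = (π)(0.1483)(0.346667) / 0.00621 = 26.0083 s⁻¹
Adiabatic rise: ΔT = η γ̇² t_res / (ρ cp) = 734·(26.0083)²·201.9 / (1230·1892) = 43.0754 K

value=43.08 K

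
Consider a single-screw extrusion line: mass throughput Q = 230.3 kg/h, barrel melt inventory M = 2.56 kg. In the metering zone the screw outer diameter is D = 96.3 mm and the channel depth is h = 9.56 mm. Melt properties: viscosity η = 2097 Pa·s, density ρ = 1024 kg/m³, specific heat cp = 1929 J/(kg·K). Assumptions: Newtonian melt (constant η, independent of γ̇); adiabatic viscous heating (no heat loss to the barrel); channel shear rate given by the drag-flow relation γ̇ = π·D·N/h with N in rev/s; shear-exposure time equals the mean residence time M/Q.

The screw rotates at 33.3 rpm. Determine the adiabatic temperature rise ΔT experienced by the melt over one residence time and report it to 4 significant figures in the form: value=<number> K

value=13.11 K

Q_s = Q / 3600 = 230.3 / 3600 = 0.0639722 kg/s
Mean residence time: t_res = M/Q_s = 2.56 kg / 0.0639722 kg/s = 40.0174 s
D = 96.3 mm = 0.0963 m;  h = 9.56 mm = 0.00956 m;  N = 33.3 rpm / 60 = 0.555 rev/s
γ̇ = π·D·N / h = π · 0.0963 · 0.555 / 0.00956 = 17.5635 s⁻¹
ΔT = η·γ̇²·t_res/(ρ·cp) = [2097 × 17.5635² × 40.0174] / [1024 × 1929] = 13.105 K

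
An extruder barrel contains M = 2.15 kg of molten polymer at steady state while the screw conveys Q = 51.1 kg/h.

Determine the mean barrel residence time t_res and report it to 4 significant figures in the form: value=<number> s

value=151.5 s

Convert throughput: Q = 51.1 kg/h = 51.1/3600 = 0.0141944 kg/s
t_res = M / Q_s = 2.15 / 0.0141944 = 151.468 s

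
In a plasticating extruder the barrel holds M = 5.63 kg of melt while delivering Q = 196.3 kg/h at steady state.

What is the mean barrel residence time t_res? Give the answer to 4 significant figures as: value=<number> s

value=103.3 s

Q_s = Q / 3600 = 196.3 / 3600 = 0.0545278 kg/s
t_res = M / Q_s = 5.63 ÷ 0.0545278 = 103.25 s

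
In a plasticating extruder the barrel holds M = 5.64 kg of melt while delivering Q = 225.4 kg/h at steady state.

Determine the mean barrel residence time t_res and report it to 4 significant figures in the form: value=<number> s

value=90.08 s

Throughput in SI: Q_s = 225.4 kg/h ÷ 3600 s/h = 0.0626111 kg/s
Mean residence time: t_res = M/Q_s = 5.64 kg / 0.0626111 kg/s = 90.0799 s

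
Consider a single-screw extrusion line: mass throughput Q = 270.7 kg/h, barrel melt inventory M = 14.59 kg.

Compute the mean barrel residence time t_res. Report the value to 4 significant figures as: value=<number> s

value=194.0 s

Throughput in SI: Q_s = 270.7 kg/h ÷ 3600 s/h = 0.0751944 kg/s
t_res = M / Q_s = 14.59 ÷ 0.0751944 = 194.03 s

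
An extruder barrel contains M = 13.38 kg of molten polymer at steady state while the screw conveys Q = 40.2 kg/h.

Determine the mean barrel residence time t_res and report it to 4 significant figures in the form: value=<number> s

Convert throughput: Q = 40.2 kg/h = 40.2/3600 = 0.0111667 kg/s
t_res = M / Q_s = 13.38 ÷ 0.0111667 = 1198.21 s

value=1198. s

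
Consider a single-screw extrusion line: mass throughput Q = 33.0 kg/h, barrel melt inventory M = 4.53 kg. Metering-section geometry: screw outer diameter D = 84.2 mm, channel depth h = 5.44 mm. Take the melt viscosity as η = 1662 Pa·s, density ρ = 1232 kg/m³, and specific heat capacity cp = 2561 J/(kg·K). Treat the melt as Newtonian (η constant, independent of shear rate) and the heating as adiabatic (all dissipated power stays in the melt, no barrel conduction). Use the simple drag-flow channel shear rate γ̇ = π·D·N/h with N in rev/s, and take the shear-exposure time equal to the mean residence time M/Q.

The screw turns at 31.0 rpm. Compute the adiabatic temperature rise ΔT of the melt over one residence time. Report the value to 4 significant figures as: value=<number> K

Throughput in SI: Q_s = 33.0 kg/h ÷ 3600 s/h = 0.00916667 kg/s
Mean residence time: t_res = M/Q_s = 4.53 kg / 0.00916667 kg/s = 494.182 s
Geometry in metres: D = 84.2 mm → 0.0842 m, h = 5.44 mm → 0.00544 m; screw speed N = 31.0 rpm = 0.516667 rev/s
γ̇ = π D N / h = (π)(0.0842)(0.516667) / 0.00544 = 25.1231 s⁻¹
Adiabatic rise: ΔT = η γ̇² t_res / (ρ cp) = 1662·(25.1231)²·494.182 / (1232·2561) = 164.303 K

value=164.3 K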